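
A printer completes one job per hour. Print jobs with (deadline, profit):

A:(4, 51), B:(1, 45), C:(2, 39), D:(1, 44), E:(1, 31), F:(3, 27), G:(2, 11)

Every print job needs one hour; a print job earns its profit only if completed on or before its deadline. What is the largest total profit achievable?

162

Take jobs in profit order; each goes to the latest open slot no later than its deadline.
By profit: A(d4,51), B(d1,45), D(d1,44), C(d2,39), E(d1,31), F(d3,27), G(d2,11)
A→slot 4; B→slot 1; D skipped; C→slot 2; E skipped; F→slot 3; G skipped.
Profit = 45 + 39 + 27 + 51 = 162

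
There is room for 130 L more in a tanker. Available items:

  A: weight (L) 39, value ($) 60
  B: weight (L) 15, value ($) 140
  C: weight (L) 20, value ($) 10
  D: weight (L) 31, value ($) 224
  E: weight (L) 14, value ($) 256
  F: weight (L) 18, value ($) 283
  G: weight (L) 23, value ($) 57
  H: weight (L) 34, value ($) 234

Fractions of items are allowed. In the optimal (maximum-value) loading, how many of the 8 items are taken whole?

Sort by value per unit weight and fill in that order.
Order: E (256/14=18.29) > F (283/18=15.72) > B (140/15=9.33) > D (224/31=7.23) > H (234/34=6.88) > G (57/23=2.48) > A (60/39=1.54) > C (10/20=0.50)
Fill: take E (14 @ 256) → take F (18 @ 283) → take B (15 @ 140) → take D (31 @ 224) → take H (34 @ 234) → take 18/23 of G → 44.61; 130/130 used.
5 item(s) taken whole; one partial (take 18/23 of G).

5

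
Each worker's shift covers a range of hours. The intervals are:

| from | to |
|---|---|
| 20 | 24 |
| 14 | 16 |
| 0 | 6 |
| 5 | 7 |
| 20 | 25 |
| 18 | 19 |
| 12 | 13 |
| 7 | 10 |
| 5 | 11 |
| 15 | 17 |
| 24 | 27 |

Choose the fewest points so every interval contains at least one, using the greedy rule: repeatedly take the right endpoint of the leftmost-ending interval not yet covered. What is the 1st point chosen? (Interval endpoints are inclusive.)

Sorted: [0,6] [5,7] [7,10] [5,11] [12,13] [14,16] [15,17] [18,19] [20,24] [20,25] [24,27]
{[0,6],[5,7]} hit by 6; {[7,10],[5,11]} hit by 10; {[12,13]} hit by 13; {[14,16],[15,17]} hit by 16; {[18,19]} hit by 19; {[20,24],[20,25],[24,27]} hit by 24.
Points: 6, 10, 13, 16, 19, 24 (6 total).

6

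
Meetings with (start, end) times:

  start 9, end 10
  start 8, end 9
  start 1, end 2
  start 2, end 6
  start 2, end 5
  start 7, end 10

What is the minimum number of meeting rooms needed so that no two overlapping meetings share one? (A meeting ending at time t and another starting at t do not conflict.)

2

Count concurrent intervals with a sweep; the peak is the room count.
starts: [1, 2, 2, 7, 8, 9]
ends:   [2, 5, 6, 9, 10, 10]
s1→1 e2→0 s2→1 s2→2  — peak 2.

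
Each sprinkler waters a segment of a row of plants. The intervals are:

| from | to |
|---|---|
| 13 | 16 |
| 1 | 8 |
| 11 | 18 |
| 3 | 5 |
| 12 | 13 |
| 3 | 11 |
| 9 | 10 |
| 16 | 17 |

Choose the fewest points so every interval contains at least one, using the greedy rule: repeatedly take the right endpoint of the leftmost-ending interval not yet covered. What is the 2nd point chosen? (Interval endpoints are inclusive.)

Process intervals by earliest right end; each time one isn't hit yet, stab at its right endpoint.
By right end: [3,5]  [1,8]  [9,10]  [3,11]  [12,13]  [13,16]  [16,17]  [11,18]
[3,5] uncovered → point at 5; [9,10] uncovered → point at 10; [12,13] uncovered → point at 13; [16,17] uncovered → point at 17.
Points: 5, 10, 13, 17 (4 total).

10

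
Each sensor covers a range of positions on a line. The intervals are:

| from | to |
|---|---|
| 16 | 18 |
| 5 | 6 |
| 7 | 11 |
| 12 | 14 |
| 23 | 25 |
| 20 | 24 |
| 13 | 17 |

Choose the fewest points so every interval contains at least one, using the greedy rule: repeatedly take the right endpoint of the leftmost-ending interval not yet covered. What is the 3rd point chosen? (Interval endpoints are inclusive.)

Process intervals by earliest right end; each time one isn't hit yet, stab at its right endpoint.
By right end: [5,6]  [7,11]  [12,14]  [13,17]  [16,18]  [20,24]  [23,25]
[5,6] uncovered → point at 6; [7,11] uncovered → point at 11; [12,14] uncovered → point at 14; [16,18] uncovered → point at 18; [20,24] uncovered → point at 24.
Points: 6, 11, 14, 18, 24 (5 total).

14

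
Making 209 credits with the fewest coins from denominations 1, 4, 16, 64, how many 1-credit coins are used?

1

209 − 3×64→17 − 1×16→1 − 1×1→0
Count of 1: 1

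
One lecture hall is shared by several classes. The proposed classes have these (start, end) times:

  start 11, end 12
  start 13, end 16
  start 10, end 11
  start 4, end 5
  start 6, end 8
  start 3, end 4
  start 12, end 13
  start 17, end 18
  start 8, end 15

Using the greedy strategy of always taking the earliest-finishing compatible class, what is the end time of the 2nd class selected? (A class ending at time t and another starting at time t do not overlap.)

5

Sorted by end: (3,4)  (4,5)  (6,8)  (10,11)  (11,12)  (12,13)  (8,15)  (13,16)  (17,18)
take (3,4); take (4,5); take (6,8); take (10,11); take (11,12); take (12,13); skip (8,15); take (13,16); take (17,18).
Selected: (3,4) (4,5) (6,8) (10,11) (11,12) (12,13) (13,16) (17,18)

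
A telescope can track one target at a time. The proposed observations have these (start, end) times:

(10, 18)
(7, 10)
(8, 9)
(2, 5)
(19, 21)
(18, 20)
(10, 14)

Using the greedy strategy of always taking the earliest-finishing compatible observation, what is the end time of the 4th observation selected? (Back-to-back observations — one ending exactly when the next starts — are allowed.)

20

Order by finish time; keep every interval that doesn't clash with the previous kept one.
Sorted by end: (2,5)  (8,9)  (7,10)  (10,14)  (10,18)  (18,20)  (19,21)
take (2,5); take (8,9); take (10,14); take (18,20); skip (19,21).
Selected: (2,5) (8,9) (10,14) (18,20)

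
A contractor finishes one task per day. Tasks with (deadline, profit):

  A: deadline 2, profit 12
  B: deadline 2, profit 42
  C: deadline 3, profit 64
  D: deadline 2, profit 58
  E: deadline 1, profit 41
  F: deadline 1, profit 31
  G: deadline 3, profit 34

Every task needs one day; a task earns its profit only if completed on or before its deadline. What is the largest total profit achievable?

164

Take jobs in profit order; each goes to the latest open slot no later than its deadline.
By profit: C(d3,64), D(d2,58), B(d2,42), E(d1,41), G(d3,34), F(d1,31), A(d2,12)
C→slot 3; D→slot 2; B→slot 1; E skipped; G skipped; F skipped; A skipped.
Profit = 42 + 58 + 64 = 164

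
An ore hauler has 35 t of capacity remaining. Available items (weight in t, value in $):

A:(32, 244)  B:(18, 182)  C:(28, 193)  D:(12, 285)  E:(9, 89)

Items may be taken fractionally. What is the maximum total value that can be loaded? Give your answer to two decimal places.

Order: D (285/12=23.75) > B (182/18=10.11) > E (89/9=9.89) > A (244/32=7.62) > C (193/28=6.89)
Fill: take D (12 @ 285) → take B (18 @ 182) → take 5/9 of E → 49.44; 35/35 used.
Total value = 516.44

516.44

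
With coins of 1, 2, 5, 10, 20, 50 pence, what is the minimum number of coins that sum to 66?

Use the largest denomination that fits, subtract, and repeat.
66 − 1×50→16 − 1×10→6 − 1×5→1 − 1×1→0
Total coins = 1 + 1 + 1 + 1 = 4

4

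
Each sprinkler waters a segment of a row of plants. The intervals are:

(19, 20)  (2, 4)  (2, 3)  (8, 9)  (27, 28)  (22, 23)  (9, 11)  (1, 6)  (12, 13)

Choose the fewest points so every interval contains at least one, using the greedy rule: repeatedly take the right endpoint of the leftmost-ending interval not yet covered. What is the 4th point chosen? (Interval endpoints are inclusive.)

20

Sort by right endpoint; whenever an interval is uncovered, place a point at its right end.
Sorted: [2,3] [2,4] [1,6] [8,9] [9,11] [12,13] [19,20] [22,23] [27,28]
{[2,3],[2,4],[1,6]} hit by 3; {[8,9],[9,11]} hit by 9; {[12,13]} hit by 13; {[19,20]} hit by 20; {[22,23]} hit by 23; {[27,28]} hit by 28.
Points: 3, 9, 13, 20, 23, 28 (6 total).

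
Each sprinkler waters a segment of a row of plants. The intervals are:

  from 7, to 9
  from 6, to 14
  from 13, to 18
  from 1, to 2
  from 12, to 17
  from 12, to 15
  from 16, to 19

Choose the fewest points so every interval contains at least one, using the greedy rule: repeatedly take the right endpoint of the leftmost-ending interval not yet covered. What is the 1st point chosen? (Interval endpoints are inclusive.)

2

Process intervals by earliest right end; each time one isn't hit yet, stab at its right endpoint.
By right end: [1,2]  [7,9]  [6,14]  [12,15]  [12,17]  [13,18]  [16,19]
[1,2] uncovered → point at 2; [7,9] uncovered → point at 9; [12,15] uncovered → point at 15; [16,19] uncovered → point at 19.
Points: 2, 9, 15, 19 (4 total).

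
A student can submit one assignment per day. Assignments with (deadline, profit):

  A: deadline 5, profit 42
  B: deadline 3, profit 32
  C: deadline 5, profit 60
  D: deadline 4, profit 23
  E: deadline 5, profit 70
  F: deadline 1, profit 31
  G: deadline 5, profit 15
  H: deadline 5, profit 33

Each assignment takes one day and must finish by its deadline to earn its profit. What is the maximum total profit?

Profit order: E=70 C=60 A=42 H=33 B=32 F=31 D=23 G=15
Assign: E→slot 5, C→slot 4, A→slot 3, H→slot 2, B→slot 1, F skipped, D skipped, G skipped.
Slots: [1:B] [2:H] [3:A] [4:C] [5:E]
Profit = 32 + 33 + 42 + 60 + 70 = 237

237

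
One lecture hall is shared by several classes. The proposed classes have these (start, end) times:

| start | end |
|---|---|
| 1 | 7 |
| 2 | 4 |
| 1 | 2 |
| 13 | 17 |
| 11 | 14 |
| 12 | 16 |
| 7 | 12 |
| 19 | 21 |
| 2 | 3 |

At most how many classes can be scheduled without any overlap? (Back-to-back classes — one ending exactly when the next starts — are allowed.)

5

Order by finish time; keep every interval that doesn't clash with the previous kept one.
By end time: (1,2), (2,3), (2,4), (1,7), (7,12), (11,14), (12,16), (13,17), (19,21).
Pick (1,2); next start ≥ 2 → (2,3); next start ≥ 3 → (7,12); next start ≥ 12 → (12,16); next start ≥ 16 → (19,21).
Selected 5 classes.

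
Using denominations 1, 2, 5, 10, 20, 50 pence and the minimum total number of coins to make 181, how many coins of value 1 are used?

1

Greedy: take as many of the largest coin as possible, then repeat with the remainder.
181 = 3×50 + 1×20 + 1×10 + 1×1
Count of 1: 1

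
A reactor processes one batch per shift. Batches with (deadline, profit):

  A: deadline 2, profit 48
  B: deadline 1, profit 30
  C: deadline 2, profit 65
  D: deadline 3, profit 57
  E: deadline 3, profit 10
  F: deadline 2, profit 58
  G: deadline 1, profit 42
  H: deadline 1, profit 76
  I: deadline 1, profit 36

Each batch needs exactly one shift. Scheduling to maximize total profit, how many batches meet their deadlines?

Profit order: H=76 C=65 F=58 D=57 A=48 G=42 I=36 B=30 E=10
Assign: H→slot 1, C→slot 2, F skipped, D→slot 3, A skipped, G skipped, I skipped, B skipped, E skipped.
Slots: [1:H] [2:C] [3:D]
3 of 9 scheduled.

3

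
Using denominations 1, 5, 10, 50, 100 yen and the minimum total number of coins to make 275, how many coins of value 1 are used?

Greedy: take as many of the largest coin as possible, then repeat with the remainder.
275 = 2×100 + 1×50 + 2×10 + 1×5
Count of 1: 0

0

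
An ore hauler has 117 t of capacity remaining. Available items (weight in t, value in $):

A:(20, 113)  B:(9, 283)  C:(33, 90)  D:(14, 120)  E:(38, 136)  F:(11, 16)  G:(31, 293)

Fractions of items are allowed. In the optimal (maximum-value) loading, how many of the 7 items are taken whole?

5

Sort by value per unit weight and fill in that order.
Ratios (sorted): B 31.44, G 9.45, D 8.57, A 5.65, E 3.58, C 2.73, F 1.45
take B (9 @ 283); take G (31 @ 293); take D (14 @ 120); take A (20 @ 113); take E (38 @ 136); take 5/33 of C → 13.64. Capacity used 117/117.
5 item(s) taken whole; one partial (take 5/33 of C).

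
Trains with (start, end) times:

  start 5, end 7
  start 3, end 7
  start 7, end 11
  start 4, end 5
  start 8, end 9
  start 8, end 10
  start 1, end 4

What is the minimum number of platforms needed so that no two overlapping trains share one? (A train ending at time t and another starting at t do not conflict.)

3

Count concurrent intervals with a sweep; the peak is the room count.
starts: [1, 3, 4, 5, 7, 8, 8]
ends:   [4, 5, 7, 7, 9, 10, 11]
s1→1 s3→2 e4→1 s4→2 e5→1 s5→2 e7→1 e7→0 s7→1 s8→2 s8→3  — peak 3.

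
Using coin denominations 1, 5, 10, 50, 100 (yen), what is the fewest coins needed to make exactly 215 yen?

4

215 = 2×100 + 1×10 + 1×5
Total coins = 2 + 1 + 1 = 4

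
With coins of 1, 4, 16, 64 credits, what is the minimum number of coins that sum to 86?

Greedy: take as many of the largest coin as possible, then repeat with the remainder.
86 − 1×64→22 − 1×16→6 − 1×4→2 − 2×1→0
Total coins = 1 + 1 + 1 + 2 = 5

5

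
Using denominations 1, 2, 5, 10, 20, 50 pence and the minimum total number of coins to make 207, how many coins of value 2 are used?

1

207 = 4×50 + 1×5 + 1×2
Count of 2: 1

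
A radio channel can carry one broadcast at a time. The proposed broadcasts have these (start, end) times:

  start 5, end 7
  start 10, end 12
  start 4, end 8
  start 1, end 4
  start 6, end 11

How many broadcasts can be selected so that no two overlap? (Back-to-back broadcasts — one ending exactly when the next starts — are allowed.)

Sorted by end: (1,4)  (5,7)  (4,8)  (6,11)  (10,12)
take (1,4); take (5,7); skip (6,11); take (10,12).
Selected 3 broadcasts.

3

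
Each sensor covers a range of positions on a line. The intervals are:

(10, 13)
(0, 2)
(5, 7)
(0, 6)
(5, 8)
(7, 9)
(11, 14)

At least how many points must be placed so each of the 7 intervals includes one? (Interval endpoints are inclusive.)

3

Sort by right endpoint; whenever an interval is uncovered, place a point at its right end.
Sorted: [0,2] [0,6] [5,7] [5,8] [7,9] [10,13] [11,14]
{[0,2],[0,6]} hit by 2; {[5,7],[5,8],[7,9]} hit by 7; {[10,13],[11,14]} hit by 13.
Points: 2, 7, 13 (3 total).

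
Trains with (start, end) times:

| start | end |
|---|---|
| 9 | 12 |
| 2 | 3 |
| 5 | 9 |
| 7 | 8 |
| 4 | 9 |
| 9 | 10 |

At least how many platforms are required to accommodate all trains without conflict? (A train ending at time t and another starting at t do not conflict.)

3

starts: [2, 4, 5, 7, 9, 9]
ends:   [3, 8, 9, 9, 10, 12]
s2→1 e3→0 s4→1 s5→2 s7→3  — peak 3.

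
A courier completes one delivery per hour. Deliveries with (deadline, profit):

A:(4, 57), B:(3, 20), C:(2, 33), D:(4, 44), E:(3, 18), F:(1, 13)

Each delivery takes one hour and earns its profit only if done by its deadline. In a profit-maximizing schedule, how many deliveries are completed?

Sort by profit descending; place each in the latest free slot ≤ its deadline.
By profit: A(d4,57), D(d4,44), C(d2,33), B(d3,20), E(d3,18), F(d1,13)
A→slot 4; D→slot 3; C→slot 2; B→slot 1; E skipped; F skipped.
4 of 6 scheduled.

4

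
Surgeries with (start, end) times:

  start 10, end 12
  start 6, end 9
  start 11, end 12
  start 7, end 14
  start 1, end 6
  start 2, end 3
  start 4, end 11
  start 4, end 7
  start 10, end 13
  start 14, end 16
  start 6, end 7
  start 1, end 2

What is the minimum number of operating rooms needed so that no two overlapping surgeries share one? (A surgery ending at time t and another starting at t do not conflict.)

4

Count concurrent intervals with a sweep; the peak is the room count.
Events (time:±→running): 1:+→1 1:+→2 2:-→1 2:+→2 3:-→1 4:+→2 4:+→3 6:-→2 6:+→3 6:+→4 … peak 4.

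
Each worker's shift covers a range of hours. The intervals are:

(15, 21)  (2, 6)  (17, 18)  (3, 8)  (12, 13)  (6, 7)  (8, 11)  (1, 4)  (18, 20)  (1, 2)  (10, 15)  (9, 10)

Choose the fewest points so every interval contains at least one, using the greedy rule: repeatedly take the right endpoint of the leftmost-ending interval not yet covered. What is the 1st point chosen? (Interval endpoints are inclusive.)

Sort by right endpoint; whenever an interval is uncovered, place a point at its right end.
By right end: [1,2]  [1,4]  [2,6]  [6,7]  [3,8]  [9,10]  [8,11]  [12,13]  [10,15]  [17,18]  [18,20]  [15,21]
[1,2] uncovered → point at 2; [6,7] uncovered → point at 7; [9,10] uncovered → point at 10; [12,13] uncovered → point at 13; [17,18] uncovered → point at 18.
Points: 2, 7, 10, 13, 18 (5 total).

2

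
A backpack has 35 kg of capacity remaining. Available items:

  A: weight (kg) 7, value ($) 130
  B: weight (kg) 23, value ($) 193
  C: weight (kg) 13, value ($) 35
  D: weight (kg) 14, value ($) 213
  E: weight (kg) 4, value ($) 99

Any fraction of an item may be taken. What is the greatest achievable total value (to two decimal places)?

525.91

Greedy by value/weight ratio, highest first.
Ratios (sorted): E 24.75, A 18.57, D 15.21, B 8.39, C 2.69
take E (4 @ 99); take A (7 @ 130); take D (14 @ 213); take 10/23 of B → 83.91. Capacity used 35/35.
Total value = 525.91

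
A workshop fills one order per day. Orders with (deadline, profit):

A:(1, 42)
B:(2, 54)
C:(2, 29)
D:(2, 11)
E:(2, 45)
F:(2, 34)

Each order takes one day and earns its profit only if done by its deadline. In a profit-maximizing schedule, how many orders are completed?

Sort by profit descending; place each in the latest free slot ≤ its deadline.
By profit: B(d2,54), E(d2,45), A(d1,42), F(d2,34), C(d2,29), D(d2,11)
B→slot 2; E→slot 1; A skipped; F skipped; C skipped; D skipped.
2 of 6 scheduled.

2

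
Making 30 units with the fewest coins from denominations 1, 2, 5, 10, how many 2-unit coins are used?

0

30 − 3×10→0
Count of 2: 0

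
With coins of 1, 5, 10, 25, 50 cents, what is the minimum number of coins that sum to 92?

6

92 = 1×50 + 1×25 + 1×10 + 1×5 + 2×1
Total coins = 1 + 1 + 1 + 1 + 2 = 6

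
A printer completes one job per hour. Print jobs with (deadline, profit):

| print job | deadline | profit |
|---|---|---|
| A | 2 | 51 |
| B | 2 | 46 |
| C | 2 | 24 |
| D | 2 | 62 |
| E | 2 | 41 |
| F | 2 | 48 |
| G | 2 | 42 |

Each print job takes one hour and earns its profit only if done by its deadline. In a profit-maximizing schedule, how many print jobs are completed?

2

Sort by profit descending; place each in the latest free slot ≤ its deadline.
Profit order: D=62 A=51 F=48 B=46 G=42 E=41 C=24
Assign: D→slot 2, A→slot 1, F skipped, B skipped, G skipped, E skipped, C skipped.
Slots: [1:A] [2:D]
2 of 7 scheduled.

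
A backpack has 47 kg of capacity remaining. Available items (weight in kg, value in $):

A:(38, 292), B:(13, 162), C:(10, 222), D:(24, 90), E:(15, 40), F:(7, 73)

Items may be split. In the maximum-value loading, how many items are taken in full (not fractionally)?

Ratios (sorted): C 22.20, B 12.46, F 10.43, A 7.68, D 3.75, E 2.67
take C (10 @ 222); take B (13 @ 162); take F (7 @ 73); take 17/38 of A → 130.63. Capacity used 47/47.
3 item(s) taken whole; one partial (take 17/38 of A).

3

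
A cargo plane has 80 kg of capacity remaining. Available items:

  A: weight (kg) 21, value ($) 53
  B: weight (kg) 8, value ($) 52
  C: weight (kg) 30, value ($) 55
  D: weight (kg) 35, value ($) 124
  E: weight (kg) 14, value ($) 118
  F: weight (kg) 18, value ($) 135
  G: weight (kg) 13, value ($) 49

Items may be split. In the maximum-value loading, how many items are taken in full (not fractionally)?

4

Ratios (sorted): E 8.43, F 7.50, B 6.50, G 3.77, D 3.54, A 2.52, C 1.83
take E (14 @ 118); take F (18 @ 135); take B (8 @ 52); take G (13 @ 49); take 27/35 of D → 95.66. Capacity used 80/80.
4 item(s) taken whole; one partial (take 27/35 of D).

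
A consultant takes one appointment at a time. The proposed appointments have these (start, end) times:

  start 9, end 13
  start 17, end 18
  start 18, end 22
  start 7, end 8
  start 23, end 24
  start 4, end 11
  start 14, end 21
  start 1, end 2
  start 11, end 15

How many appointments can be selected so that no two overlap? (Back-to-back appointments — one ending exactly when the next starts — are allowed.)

6

Sorted by end: (1,2)  (7,8)  (4,11)  (9,13)  (11,15)  (17,18)  (14,21)  (18,22)  (23,24)
take (1,2); take (7,8); take (9,13); skip (11,15); take (17,18); skip (14,21); take (18,22); take (23,24).
Selected 6 appointments.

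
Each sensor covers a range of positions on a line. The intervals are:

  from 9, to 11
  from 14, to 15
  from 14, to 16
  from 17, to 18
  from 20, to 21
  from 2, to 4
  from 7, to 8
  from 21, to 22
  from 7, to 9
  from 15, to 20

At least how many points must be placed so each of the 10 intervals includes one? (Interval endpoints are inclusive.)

6

Process intervals by earliest right end; each time one isn't hit yet, stab at its right endpoint.
By right end: [2,4]  [7,8]  [7,9]  [9,11]  [14,15]  [14,16]  [17,18]  [15,20]  [20,21]  [21,22]
[2,4] uncovered → point at 4; [7,8] uncovered → point at 8; [9,11] uncovered → point at 11; [14,15] uncovered → point at 15; [17,18] uncovered → point at 18; [20,21] uncovered → point at 21.
Points: 4, 8, 11, 15, 18, 21 (6 total).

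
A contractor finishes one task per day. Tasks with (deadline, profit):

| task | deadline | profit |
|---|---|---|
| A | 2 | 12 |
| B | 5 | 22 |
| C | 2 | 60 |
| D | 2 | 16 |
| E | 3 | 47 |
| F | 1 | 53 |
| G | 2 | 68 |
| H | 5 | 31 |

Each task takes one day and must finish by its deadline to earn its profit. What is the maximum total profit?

Take jobs in profit order; each goes to the latest open slot no later than its deadline.
Profit order: G=68 C=60 F=53 E=47 H=31 B=22 D=16 A=12
Assign: G→slot 2, C→slot 1, F skipped, E→slot 3, H→slot 5, B→slot 4, D skipped, A skipped.
Slots: [1:C] [2:G] [3:E] [4:B] [5:H]
Profit = 60 + 68 + 47 + 22 + 31 = 228

228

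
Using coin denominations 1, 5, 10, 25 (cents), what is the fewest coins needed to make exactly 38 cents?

38 − 1×25→13 − 1×10→3 − 3×1→0
Total coins = 1 + 1 + 3 = 5

5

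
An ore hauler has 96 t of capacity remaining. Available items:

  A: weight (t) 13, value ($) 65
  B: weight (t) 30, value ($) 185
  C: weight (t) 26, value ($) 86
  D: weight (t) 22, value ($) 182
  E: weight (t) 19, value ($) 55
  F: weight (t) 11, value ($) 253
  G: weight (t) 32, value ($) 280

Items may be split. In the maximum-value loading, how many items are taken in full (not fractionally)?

4

Ratios (sorted): F 23.00, G 8.75, D 8.27, B 6.17, A 5.00, C 3.31, E 2.89
take F (11 @ 253); take G (32 @ 280); take D (22 @ 182); take B (30 @ 185); take 1/13 of A → 5.00. Capacity used 96/96.
4 item(s) taken whole; one partial (take 1/13 of A).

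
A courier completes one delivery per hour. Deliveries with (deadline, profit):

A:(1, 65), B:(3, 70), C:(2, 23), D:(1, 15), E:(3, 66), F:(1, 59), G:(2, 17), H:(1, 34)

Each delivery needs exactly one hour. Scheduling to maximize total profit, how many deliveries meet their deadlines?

3

Profit order: B=70 E=66 A=65 F=59 H=34 C=23 G=17 D=15
Assign: B→slot 3, E→slot 2, A→slot 1, F skipped, H skipped, C skipped, G skipped, D skipped.
Slots: [1:A] [2:E] [3:B]
3 of 8 scheduled.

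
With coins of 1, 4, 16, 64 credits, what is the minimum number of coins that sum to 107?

8

107 − 1×64→43 − 2×16→11 − 2×4→3 − 3×1→0
Total coins = 1 + 2 + 2 + 3 = 8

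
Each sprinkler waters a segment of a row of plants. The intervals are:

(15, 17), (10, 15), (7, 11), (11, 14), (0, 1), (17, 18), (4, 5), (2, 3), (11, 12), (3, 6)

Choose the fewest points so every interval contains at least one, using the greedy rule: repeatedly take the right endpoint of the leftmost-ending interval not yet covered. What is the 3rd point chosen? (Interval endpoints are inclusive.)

By right end: [0,1]  [2,3]  [4,5]  [3,6]  [7,11]  [11,12]  [11,14]  [10,15]  [15,17]  [17,18]
[0,1] uncovered → point at 1; [2,3] uncovered → point at 3; [4,5] uncovered → point at 5; [7,11] uncovered → point at 11; [15,17] uncovered → point at 17.
Points: 1, 3, 5, 11, 17 (5 total).

5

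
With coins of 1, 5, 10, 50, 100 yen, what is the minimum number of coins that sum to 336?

336 − 3×100→36 − 3×10→6 − 1×5→1 − 1×1→0
Total coins = 3 + 3 + 1 + 1 = 8

8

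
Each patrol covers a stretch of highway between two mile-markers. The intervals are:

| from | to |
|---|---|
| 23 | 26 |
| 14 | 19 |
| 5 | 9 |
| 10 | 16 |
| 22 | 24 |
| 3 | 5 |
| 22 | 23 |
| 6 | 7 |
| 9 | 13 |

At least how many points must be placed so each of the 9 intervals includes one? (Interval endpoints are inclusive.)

5

Process intervals by earliest right end; each time one isn't hit yet, stab at its right endpoint.
By right end: [3,5]  [6,7]  [5,9]  [9,13]  [10,16]  [14,19]  [22,23]  [22,24]  [23,26]
[3,5] uncovered → point at 5; [6,7] uncovered → point at 7; [9,13] uncovered → point at 13; [14,19] uncovered → point at 19; [22,23] uncovered → point at 23.
Points: 5, 7, 13, 19, 23 (5 total).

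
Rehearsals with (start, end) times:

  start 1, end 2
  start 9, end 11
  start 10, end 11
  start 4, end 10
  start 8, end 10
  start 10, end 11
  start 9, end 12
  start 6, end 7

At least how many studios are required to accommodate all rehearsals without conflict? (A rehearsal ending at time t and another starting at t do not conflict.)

4

The answer is the maximum number of intervals overlapping at any instant.
Events (time:±→running): 1:+→1 2:-→0 4:+→1 6:+→2 7:-→1 8:+→2 9:+→3 9:+→4 … peak 4.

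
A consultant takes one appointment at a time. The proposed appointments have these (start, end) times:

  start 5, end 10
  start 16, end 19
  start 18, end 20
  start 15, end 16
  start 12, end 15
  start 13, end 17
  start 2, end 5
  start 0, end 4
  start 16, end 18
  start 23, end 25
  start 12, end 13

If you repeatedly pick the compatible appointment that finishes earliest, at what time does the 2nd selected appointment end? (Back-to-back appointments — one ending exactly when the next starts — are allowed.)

10

By end time: (0,4), (2,5), (5,10), (12,13), (12,15), (15,16), (13,17), (16,18), (16,19), (18,20), (23,25).
Pick (0,4); next start ≥ 4 → (5,10); next start ≥ 10 → (12,13); next start ≥ 13 → (15,16); next start ≥ 16 → (16,18); next start ≥ 18 → (18,20); next start ≥ 20 → (23,25).
Selected: (0,4) (5,10) (12,13) (15,16) (16,18) (18,20) (23,25)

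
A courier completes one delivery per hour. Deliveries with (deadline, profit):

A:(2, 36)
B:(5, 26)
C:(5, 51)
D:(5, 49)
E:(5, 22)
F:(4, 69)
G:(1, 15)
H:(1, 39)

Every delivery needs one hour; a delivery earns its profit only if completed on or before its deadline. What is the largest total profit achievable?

244

Sort by profit descending; place each in the latest free slot ≤ its deadline.
Profit order: F=69 C=51 D=49 H=39 A=36 B=26 E=22 G=15
Assign: F→slot 4, C→slot 5, D→slot 3, H→slot 1, A→slot 2, B skipped, E skipped, G skipped.
Slots: [1:H] [2:A] [3:D] [4:F] [5:C]
Profit = 39 + 36 + 49 + 69 + 51 = 244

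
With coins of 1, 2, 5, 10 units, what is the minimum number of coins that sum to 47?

6

Use the largest denomination that fits, subtract, and repeat.
47 − 4×10→7 − 1×5→2 − 1×2→0
Total coins = 4 + 1 + 1 = 6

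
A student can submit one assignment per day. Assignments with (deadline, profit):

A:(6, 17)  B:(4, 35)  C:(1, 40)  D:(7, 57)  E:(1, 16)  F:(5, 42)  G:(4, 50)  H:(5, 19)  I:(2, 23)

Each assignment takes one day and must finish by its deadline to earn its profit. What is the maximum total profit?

Take jobs in profit order; each goes to the latest open slot no later than its deadline.
By profit: D(d7,57), G(d4,50), F(d5,42), C(d1,40), B(d4,35), I(d2,23), H(d5,19), A(d6,17), E(d1,16)
D→slot 7; G→slot 4; F→slot 5; C→slot 1; B→slot 3; I→slot 2; H skipped; A→slot 6; E skipped.
Profit = 40 + 23 + 35 + 50 + 42 + 17 + 57 = 264

264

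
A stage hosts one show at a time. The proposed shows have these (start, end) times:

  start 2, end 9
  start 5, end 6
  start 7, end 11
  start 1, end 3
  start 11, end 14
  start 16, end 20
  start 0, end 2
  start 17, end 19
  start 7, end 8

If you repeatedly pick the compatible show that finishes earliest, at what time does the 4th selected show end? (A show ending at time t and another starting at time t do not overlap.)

Greedy by earliest finish: after sorting by end time, pick each interval compatible with the last pick.
Sorted by end: (0,2)  (1,3)  (5,6)  (7,8)  (2,9)  (7,11)  (11,14)  (17,19)  (16,20)
take (0,2); skip (1,3); take (5,6); take (7,8); skip (2,9); skip (7,11); take (11,14); take (17,19).
Selected: (0,2) (5,6) (7,8) (11,14) (17,19)

14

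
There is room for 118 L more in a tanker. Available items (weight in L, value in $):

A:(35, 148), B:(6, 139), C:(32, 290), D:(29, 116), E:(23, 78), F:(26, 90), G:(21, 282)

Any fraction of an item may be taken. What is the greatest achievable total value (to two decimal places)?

Greedy by value/weight ratio, highest first.
Ratios (sorted): B 23.17, G 13.43, C 9.06, A 4.23, D 4.00, F 3.46, E 3.39
take B (6 @ 139); take G (21 @ 282); take C (32 @ 290); take A (35 @ 148); take 24/29 of D → 96.00. Capacity used 118/118.
Total value = 955.00

955.00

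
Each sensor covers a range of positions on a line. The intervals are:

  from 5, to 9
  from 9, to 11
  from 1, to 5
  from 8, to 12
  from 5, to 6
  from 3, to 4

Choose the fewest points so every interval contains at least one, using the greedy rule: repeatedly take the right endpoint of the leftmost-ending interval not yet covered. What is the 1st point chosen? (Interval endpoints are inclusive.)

Sort by right endpoint; whenever an interval is uncovered, place a point at its right end.
By right end: [3,4]  [1,5]  [5,6]  [5,9]  [9,11]  [8,12]
[3,4] uncovered → point at 4; [5,6] uncovered → point at 6; [9,11] uncovered → point at 11.
Points: 4, 6, 11 (3 total).

4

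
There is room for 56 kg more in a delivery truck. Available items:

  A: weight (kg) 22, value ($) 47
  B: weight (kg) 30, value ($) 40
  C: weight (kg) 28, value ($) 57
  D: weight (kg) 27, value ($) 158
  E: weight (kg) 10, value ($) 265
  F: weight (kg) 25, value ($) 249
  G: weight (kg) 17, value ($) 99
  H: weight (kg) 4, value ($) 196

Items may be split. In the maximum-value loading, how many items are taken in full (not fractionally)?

3

Sort by value per unit weight and fill in that order.
Order: H (196/4=49.00) > E (265/10=26.50) > F (249/25=9.96) > D (158/27=5.85) > G (99/17=5.82) > A (47/22=2.14) > C (57/28=2.04) > B (40/30=1.33)
Fill: take H (4 @ 196) → take E (10 @ 265) → take F (25 @ 249) → take 17/27 of D → 99.48; 56/56 used.
3 item(s) taken whole; one partial (take 17/27 of D).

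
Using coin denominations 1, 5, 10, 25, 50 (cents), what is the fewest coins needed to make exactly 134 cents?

Use the largest denomination that fits, subtract, and repeat.
134 = 2×50 + 1×25 + 1×5 + 4×1
Total coins = 2 + 1 + 1 + 4 = 8

8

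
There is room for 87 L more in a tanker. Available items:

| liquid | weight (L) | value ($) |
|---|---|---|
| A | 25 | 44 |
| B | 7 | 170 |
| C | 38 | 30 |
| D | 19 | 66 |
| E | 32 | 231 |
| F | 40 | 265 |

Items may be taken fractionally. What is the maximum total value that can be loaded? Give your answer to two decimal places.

Ratios (sorted): B 24.29, E 7.22, F 6.62, D 3.47, A 1.76, C 0.79
take B (7 @ 170); take E (32 @ 231); take F (40 @ 265); take 8/19 of D → 27.79. Capacity used 87/87.
Total value = 693.79

693.79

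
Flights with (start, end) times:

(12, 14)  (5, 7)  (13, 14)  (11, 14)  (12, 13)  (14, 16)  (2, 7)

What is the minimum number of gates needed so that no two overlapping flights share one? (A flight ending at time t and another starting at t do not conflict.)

3

Events (time:±→running): 2:+→1 5:+→2 7:-→1 7:-→0 11:+→1 12:+→2 12:+→3 … peak 3.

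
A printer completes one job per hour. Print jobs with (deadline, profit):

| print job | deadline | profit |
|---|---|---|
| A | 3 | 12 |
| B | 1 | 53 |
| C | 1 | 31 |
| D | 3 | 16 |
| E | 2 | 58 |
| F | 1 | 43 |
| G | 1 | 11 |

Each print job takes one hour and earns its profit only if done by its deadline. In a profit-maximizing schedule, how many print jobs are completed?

3

Take jobs in profit order; each goes to the latest open slot no later than its deadline.
Profit order: E=58 B=53 F=43 C=31 D=16 A=12 G=11
Assign: E→slot 2, B→slot 1, F skipped, C skipped, D→slot 3, A skipped, G skipped.
Slots: [1:B] [2:E] [3:D]
3 of 7 scheduled.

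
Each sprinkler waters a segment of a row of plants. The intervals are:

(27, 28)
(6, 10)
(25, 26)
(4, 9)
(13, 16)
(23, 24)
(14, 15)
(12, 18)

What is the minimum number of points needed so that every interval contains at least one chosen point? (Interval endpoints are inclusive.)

Process intervals by earliest right end; each time one isn't hit yet, stab at its right endpoint.
By right end: [4,9]  [6,10]  [14,15]  [13,16]  [12,18]  [23,24]  [25,26]  [27,28]
[4,9] uncovered → point at 9; [14,15] uncovered → point at 15; [23,24] uncovered → point at 24; [25,26] uncovered → point at 26; [27,28] uncovered → point at 28.
Points: 9, 15, 24, 26, 28 (5 total).

5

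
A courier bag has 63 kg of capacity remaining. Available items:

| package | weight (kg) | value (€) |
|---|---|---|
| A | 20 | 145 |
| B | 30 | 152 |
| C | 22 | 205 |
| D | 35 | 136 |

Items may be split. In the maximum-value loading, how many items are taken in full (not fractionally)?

Order: C (205/22=9.32) > A (145/20=7.25) > B (152/30=5.07) > D (136/35=3.89)
Fill: take C (22 @ 205) → take A (20 @ 145) → take 21/30 of B → 106.40; 63/63 used.
2 item(s) taken whole; one partial (take 21/30 of B).

2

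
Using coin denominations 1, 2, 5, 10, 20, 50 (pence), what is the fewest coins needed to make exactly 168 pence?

7

Greedy: take as many of the largest coin as possible, then repeat with the remainder.
168 − 3×50→18 − 1×10→8 − 1×5→3 − 1×2→1 − 1×1→0
Total coins = 3 + 1 + 1 + 1 + 1 = 7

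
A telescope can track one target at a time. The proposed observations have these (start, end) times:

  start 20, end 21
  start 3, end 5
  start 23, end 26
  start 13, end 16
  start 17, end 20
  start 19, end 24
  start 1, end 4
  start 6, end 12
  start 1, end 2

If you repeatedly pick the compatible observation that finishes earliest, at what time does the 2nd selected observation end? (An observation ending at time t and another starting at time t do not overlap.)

Greedy by earliest finish: after sorting by end time, pick each interval compatible with the last pick.
Sorted by end: (1,2)  (1,4)  (3,5)  (6,12)  (13,16)  (17,20)  (20,21)  (19,24)  (23,26)
take (1,2); skip (1,4); take (3,5); take (6,12); take (13,16); take (17,20); take (20,21); skip (19,24); take (23,26).
Selected: (1,2) (3,5) (6,12) (13,16) (17,20) (20,21) (23,26)

5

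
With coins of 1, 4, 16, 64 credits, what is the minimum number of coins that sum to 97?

4

97 − 1×64→33 − 2×16→1 − 1×1→0
Total coins = 1 + 2 + 1 = 4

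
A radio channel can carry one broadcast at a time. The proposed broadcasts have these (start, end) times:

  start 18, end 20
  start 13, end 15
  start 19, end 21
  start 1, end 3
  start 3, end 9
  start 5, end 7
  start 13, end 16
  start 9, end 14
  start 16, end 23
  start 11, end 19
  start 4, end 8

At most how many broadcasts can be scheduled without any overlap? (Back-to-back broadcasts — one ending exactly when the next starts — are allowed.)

Greedy by earliest finish: after sorting by end time, pick each interval compatible with the last pick.
By end time: (1,3), (5,7), (4,8), (3,9), (9,14), (13,15), (13,16), (11,19), (18,20), (19,21), (16,23).
Pick (1,3); next start ≥ 3 → (5,7); next start ≥ 7 → (9,14); next start ≥ 14 → (18,20).
Selected 4 broadcasts.

4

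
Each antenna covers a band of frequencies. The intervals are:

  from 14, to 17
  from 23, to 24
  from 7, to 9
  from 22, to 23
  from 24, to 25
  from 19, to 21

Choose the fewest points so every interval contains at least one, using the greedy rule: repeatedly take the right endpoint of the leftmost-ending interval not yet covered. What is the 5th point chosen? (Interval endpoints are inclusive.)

25

By right end: [7,9]  [14,17]  [19,21]  [22,23]  [23,24]  [24,25]
[7,9] uncovered → point at 9; [14,17] uncovered → point at 17; [19,21] uncovered → point at 21; [22,23] uncovered → point at 23; [24,25] uncovered → point at 25.
Points: 9, 17, 21, 23, 25 (5 total).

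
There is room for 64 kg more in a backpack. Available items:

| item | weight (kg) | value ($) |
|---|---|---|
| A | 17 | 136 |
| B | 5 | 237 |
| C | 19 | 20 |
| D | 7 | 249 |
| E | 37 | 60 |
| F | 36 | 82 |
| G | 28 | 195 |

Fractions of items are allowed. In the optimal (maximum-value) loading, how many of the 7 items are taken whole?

Order: B (237/5=47.40) > D (249/7=35.57) > A (136/17=8.00) > G (195/28=6.96) > F (82/36=2.28) > E (60/37=1.62) > C (20/19=1.05)
Fill: take B (5 @ 237) → take D (7 @ 249) → take A (17 @ 136) → take G (28 @ 195) → take 7/36 of F → 15.94; 64/64 used.
4 item(s) taken whole; one partial (take 7/36 of F).

4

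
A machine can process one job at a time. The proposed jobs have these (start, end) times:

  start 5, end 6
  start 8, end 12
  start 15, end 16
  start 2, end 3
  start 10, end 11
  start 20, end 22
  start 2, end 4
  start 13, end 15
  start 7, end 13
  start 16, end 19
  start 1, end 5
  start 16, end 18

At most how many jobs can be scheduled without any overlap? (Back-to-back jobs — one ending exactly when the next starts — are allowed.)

7

Greedy by earliest finish: after sorting by end time, pick each interval compatible with the last pick.
By end time: (2,3), (2,4), (1,5), (5,6), (10,11), (8,12), (7,13), (13,15), (15,16), (16,18), (16,19), (20,22).
Pick (2,3); next start ≥ 3 → (5,6); next start ≥ 6 → (10,11); next start ≥ 11 → (13,15); next start ≥ 15 → (15,16); next start ≥ 16 → (16,18); next start ≥ 18 → (20,22).
Selected 7 jobs.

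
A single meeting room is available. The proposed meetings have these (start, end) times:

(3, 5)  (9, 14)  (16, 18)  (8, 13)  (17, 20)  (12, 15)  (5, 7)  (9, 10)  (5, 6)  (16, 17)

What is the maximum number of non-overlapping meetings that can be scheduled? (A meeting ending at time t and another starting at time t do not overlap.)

Order by finish time; keep every interval that doesn't clash with the previous kept one.
By end time: (3,5), (5,6), (5,7), (9,10), (8,13), (9,14), (12,15), (16,17), (16,18), (17,20).
Pick (3,5); next start ≥ 5 → (5,6); next start ≥ 6 → (9,10); next start ≥ 10 → (12,15); next start ≥ 15 → (16,17); next start ≥ 17 → (17,20).
Selected 6 meetings.

6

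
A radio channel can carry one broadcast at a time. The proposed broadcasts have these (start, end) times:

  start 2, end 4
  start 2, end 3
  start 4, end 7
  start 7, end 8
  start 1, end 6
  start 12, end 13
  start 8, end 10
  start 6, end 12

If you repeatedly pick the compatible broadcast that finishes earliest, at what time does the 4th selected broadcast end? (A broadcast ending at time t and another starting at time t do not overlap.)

10

By end time: (2,3), (2,4), (1,6), (4,7), (7,8), (8,10), (6,12), (12,13).
Pick (2,3); next start ≥ 3 → (4,7); next start ≥ 7 → (7,8); next start ≥ 8 → (8,10); next start ≥ 10 → (12,13).
Selected: (2,3) (4,7) (7,8) (8,10) (12,13)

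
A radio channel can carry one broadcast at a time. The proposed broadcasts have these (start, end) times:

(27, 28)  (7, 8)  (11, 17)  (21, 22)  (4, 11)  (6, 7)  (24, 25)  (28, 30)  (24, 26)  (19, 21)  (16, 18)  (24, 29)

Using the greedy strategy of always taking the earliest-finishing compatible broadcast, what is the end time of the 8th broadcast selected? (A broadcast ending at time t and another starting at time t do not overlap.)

30

Order by finish time; keep every interval that doesn't clash with the previous kept one.
By end time: (6,7), (7,8), (4,11), (11,17), (16,18), (19,21), (21,22), (24,25), (24,26), (27,28), (24,29), (28,30).
Pick (6,7); next start ≥ 7 → (7,8); next start ≥ 8 → (11,17); next start ≥ 17 → (19,21); next start ≥ 21 → (21,22); next start ≥ 22 → (24,25); next start ≥ 25 → (27,28); next start ≥ 28 → (28,30).
Selected: (6,7) (7,8) (11,17) (19,21) (21,22) (24,25) (27,28) (28,30)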